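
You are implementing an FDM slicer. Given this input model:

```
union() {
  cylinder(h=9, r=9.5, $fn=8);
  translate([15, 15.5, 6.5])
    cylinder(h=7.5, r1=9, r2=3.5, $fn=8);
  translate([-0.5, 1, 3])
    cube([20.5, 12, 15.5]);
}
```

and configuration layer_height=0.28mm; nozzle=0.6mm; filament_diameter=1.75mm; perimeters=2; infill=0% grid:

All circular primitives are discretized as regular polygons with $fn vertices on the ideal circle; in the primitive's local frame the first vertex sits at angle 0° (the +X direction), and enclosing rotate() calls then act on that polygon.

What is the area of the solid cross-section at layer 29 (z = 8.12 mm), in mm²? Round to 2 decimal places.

At z = 8.12 mm: the r=9.5 cylinder gives a regular 8-gon of circumradius 9.5 (constant along its height) (area = (8/2)·9.500²·sin(360°/8) = 255.27 mm²); the cone at (15, 15.5): at t=0.216 of its height the radius interpolates to r₁+(r₂−r₁)t = 7.812, giving a regular 8-gon of that circumradius (area = (8/2)·7.812²·sin(360°/8) = 172.61 mm²); the cube at (-0.5, 1) (footprint 20.5×12) is included at this height (area 246.00 mm²); Combining (union): the regions partially overlap — summed areas 673.88 mm² minus the doubly-counted overlap 105.02 mm² gives 568.86 mm² — area = 568.86 mm². Overall, the cross-section is a single solid region. Net area = 568.86 mm².

568.86 mm²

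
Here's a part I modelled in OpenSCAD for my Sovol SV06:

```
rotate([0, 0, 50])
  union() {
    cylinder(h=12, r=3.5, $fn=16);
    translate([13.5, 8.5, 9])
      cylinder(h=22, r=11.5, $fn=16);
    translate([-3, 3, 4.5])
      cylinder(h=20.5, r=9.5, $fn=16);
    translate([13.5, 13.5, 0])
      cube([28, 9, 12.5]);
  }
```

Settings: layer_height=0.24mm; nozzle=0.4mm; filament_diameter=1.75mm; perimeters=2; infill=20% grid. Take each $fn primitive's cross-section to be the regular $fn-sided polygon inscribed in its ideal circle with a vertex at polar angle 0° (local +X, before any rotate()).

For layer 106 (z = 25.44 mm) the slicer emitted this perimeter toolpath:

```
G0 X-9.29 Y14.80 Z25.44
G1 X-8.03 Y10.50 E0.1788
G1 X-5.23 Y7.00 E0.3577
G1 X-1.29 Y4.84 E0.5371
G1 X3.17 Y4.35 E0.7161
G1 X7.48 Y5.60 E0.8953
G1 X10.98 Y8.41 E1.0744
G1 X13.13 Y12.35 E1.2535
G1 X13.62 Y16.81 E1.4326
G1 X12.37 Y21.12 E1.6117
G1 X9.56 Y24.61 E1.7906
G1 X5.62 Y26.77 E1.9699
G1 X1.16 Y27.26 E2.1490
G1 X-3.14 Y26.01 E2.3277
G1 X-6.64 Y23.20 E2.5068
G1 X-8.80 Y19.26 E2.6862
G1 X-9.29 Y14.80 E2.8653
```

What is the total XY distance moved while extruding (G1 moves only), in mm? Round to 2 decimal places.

Sum the Euclidean lengths of each G1 segment: total = 71.79 mm.

71.79 mm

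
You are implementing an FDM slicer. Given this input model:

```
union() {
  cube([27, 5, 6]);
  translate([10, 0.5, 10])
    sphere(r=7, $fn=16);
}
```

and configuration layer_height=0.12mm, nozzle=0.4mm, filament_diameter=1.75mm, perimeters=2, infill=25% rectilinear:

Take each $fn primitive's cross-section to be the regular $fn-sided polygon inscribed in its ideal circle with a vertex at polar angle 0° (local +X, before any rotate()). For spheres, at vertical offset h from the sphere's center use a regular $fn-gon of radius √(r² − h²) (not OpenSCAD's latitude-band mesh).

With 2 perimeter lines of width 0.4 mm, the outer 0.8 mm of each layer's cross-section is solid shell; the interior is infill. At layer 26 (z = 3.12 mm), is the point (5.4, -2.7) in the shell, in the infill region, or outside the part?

At z = 3.12 mm: the cube is present — its section is the full 27×5 rectangle; the r=7 sphere at (10, 0.5) slices to a regular 16-gon of circumradius 1.291 (√(r²−h²) with h=6.88 from center); Taking the union: the regions partially overlap (shared area 3.79 mm²), so overlapping operands fuse into one piece — 1 connected region. Overall, the cross-section is a single solid region. The nearest boundary edge runs (8.81, 0.00)→(0.00, 0.00); distance from the point to it = 2.70 mm. The point is not inside any of the regions above, so it lies outside the cross-section (2.70 mm from the nearest boundary).

outside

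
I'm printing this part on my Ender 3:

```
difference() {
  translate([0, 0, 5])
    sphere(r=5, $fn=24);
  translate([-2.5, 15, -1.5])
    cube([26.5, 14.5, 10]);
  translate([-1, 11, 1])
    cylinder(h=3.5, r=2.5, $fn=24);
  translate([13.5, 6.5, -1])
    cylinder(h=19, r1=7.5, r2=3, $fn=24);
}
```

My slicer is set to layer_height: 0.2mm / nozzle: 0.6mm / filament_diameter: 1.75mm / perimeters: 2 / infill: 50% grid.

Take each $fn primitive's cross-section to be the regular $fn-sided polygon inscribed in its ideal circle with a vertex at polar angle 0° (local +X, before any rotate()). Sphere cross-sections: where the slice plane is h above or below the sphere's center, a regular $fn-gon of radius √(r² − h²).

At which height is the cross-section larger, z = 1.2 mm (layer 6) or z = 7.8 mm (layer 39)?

layer 39 (z = 7.8 mm)

Layer 6 (z = 1.2): the sphere: section is a regular 24-gon, circumradius = √(r²−h²) = √(5²−3.8²) = 3.250 (area = (24/2)·3.250²·sin(360°/24) = 32.80 mm²); the 26.5×14.5 cube at (-2.5, 15) contributes its full rectangle (area 384.25 mm²); the cylinder at (-1, 11): section is a regular 24-gon, circumradius r=2.5 (area = (24/2)·2.500²·sin(360°/24) = 19.41 mm²); the cone at (13.5, 6.5): at t=0.116 of its height the radius interpolates to r₁+(r₂−r₁)t = 6.979, giving a regular 24-gon of that circumradius (area = (24/2)·6.979²·sin(360°/24) = 151.27 mm²); After the difference (first − rest): starting from the r=5 sphere (32.80 mm²), the 26.5×14.5 cube at (-2.5, 15) misses the remaining region (no effect); the r=2.5 cylinder at (-1, 11) misses the remaining region (no effect); the cone at (13.5, 6.5) misses the remaining region (no effect) — area = 32.80 mm². So its area = 32.80 mm². Layer 39 (z = 7.8): the r=5 sphere contributes a regular 24-gon of circumradius √(5²−2.8²) = 4.142 (area = (24/2)·4.142²·sin(360°/24) = 53.30 mm²); the cube at (-2.5, 15) is present — its section is the full 26.5×14.5 rectangle (area 384.25 mm²); the cylinder at (-1, 11) is not intersected at this z (z outside [1, 4.5]); the cone at (13.5, 6.5): at t=0.463 of its height the radius interpolates to r₁+(r₂−r₁)t = 5.416, giving a regular 24-gon of that circumradius (area = (24/2)·5.416²·sin(360°/24) = 91.10 mm²); After the difference (first − rest): starting from the r=5 sphere (53.30 mm²), the 26.5×14.5 cube at (-2.5, 15) misses the remaining region (no effect); the cone at (13.5, 6.5) misses the remaining region (no effect) — area = 53.30 mm². So its area = 53.30 mm². Layer 39 is larger (53.30 vs 32.80 mm²).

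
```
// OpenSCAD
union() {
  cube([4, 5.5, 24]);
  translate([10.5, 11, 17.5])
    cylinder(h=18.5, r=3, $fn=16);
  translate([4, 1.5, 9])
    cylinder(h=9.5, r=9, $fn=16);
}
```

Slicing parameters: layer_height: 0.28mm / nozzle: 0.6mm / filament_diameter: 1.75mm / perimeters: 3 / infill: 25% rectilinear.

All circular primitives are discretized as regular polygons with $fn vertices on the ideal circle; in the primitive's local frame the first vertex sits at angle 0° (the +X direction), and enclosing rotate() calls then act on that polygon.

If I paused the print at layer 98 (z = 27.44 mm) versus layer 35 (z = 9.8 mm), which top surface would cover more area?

Layer 98 (z = 27.44): the cube does not reach this height (z outside [0, 24]); the r=3 cylinder at (10.5, 11) contributes a regular 16-gon of circumradius 3 (area = (16/2)·3.000²·sin(360°/16) = 27.55 mm²); the cylinder at (4, 1.5) is absent (z outside [9, 18.5]); Combining (union): only the r=3 cylinder at (10.5, 11) is present, so the union is just that shape — area = 27.55 mm². So its area = 27.55 mm². Layer 35 (z = 9.8): the cube is present — its section is the full 4×5.5 rectangle (area 22.00 mm²); the cylinder at (10.5, 11) is not intersected at this z (z outside [17.5, 36]); the r=9 cylinder at (4, 1.5) contributes a regular 16-gon of circumradius 9 (area = (16/2)·9.000²·sin(360°/16) = 247.98 mm²); Combining (union): the 4×5.5 cube lies entirely inside the r=9 cylinder at (4, 1.5), so the union is just the r=9 cylinder at (4, 1.5) — area = 247.98 mm². So its area = 247.98 mm². Layer 35 is larger (247.98 vs 27.55 mm²).

layer 35 (z = 9.8 mm)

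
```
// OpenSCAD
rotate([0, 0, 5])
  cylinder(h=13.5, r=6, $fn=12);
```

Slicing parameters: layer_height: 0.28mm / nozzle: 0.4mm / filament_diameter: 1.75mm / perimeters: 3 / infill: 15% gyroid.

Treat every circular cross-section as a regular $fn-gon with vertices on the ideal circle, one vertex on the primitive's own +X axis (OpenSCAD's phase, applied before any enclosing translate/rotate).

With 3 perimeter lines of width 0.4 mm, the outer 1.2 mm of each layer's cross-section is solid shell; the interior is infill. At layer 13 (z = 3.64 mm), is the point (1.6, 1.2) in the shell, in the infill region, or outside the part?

At z = 3.64 mm: the r=6 cylinder gives a regular 12-gon of circumradius 6 (constant along its height); (rotated 5° about Z; rotation is an isometry so areas/perimeters/island counts are preserved). Overall, the cross-section is a single solid region. Undo the 5° rotation: the query point maps to (1.698, 1.056) in the un-rotated model frame. The nearest boundary edge runs (5.20, 3.00)→(3.00, 5.20); distance from the point to it = 3.85 mm. The point is inside the cross-section and 3.85 mm from the nearest boundary — more than the 1.2 mm shell width (3 × 0.4), so it's in the infill interior.

infill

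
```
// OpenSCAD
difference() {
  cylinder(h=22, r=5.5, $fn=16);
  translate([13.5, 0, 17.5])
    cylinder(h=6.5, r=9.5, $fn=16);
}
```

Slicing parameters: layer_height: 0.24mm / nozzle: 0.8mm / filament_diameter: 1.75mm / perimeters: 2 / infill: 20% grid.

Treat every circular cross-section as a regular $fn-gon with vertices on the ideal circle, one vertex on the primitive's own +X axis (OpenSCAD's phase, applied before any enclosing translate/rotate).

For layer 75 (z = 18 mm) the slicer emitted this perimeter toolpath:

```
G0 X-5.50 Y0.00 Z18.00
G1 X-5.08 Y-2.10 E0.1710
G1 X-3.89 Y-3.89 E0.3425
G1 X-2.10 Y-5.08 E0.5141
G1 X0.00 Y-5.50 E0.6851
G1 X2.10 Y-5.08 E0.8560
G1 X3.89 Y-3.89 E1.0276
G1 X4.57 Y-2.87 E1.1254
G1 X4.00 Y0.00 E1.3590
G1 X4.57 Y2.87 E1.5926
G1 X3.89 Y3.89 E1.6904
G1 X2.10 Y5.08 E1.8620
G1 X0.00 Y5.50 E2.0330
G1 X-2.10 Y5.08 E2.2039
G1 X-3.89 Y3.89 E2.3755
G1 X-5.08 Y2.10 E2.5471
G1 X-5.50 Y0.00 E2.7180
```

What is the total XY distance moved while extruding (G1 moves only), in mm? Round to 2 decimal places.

Sum the Euclidean lengths of each G1 segment: total = 34.05 mm.

34.05 mm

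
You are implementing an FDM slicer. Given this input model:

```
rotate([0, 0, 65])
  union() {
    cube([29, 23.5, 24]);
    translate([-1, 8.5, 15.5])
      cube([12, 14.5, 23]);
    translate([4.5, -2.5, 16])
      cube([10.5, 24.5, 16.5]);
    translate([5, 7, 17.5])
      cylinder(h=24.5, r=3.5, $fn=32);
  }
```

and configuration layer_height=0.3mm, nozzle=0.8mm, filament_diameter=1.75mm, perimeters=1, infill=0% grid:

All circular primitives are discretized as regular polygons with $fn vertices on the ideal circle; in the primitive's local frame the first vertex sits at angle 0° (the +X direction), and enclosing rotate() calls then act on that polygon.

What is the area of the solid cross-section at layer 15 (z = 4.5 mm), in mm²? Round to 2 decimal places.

681.50 mm²

At z = 4.5 mm: the cube is present — its section is the full 29×23.5 rectangle (area 681.50 mm²); the cube at (-1, 8.5) does not reach this height (z outside [15.5, 38.5]); the cube at (4.5, -2.5) does not reach this height (z outside [16, 32.5]); the cylinder at (5, 7) is not intersected at this z (z outside [17.5, 42]); Merging all regions: only the 29×23.5 cube is present, so the union is just that shape — area = 681.50 mm²; (rotated 65° about Z; rotation is an isometry so areas/perimeters/island counts are preserved). Overall, the cross-section is a single solid region. Net area = 681.50 mm².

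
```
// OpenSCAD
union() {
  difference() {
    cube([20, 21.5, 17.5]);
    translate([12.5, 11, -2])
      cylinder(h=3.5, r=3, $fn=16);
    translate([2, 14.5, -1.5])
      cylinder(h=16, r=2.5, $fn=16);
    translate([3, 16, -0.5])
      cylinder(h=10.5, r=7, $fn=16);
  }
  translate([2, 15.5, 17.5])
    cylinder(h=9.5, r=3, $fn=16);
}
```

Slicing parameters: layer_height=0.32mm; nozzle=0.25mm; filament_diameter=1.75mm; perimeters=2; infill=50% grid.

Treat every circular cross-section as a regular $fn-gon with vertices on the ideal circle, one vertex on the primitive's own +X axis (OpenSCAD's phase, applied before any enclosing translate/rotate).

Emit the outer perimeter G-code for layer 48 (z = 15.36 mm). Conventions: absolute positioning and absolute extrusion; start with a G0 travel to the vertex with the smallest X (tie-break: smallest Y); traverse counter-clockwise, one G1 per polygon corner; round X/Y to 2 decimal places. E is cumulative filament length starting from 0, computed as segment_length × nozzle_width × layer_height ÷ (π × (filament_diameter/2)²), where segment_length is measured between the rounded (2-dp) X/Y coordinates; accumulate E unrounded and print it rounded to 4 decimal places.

At z = 15.36 mm: the cube is present — its section is the full 20×21.5 rectangle; the cylinder at (12.5, 11) does not reach this height (z outside [-2, 1.5]); the cylinder at (2, 14.5) is absent (z outside [-1.5, 14.5]); the cylinder at (3, 16) is absent (z outside [-0.5, 10]); Subtracting the remaining from the first: none of the subtracted shapes is present at this height, so the 20×21.5 cube is unchanged — 1 connected region; the cylinder at (2, 15.5) is absent (z outside [17.5, 27]); Merging all regions: only that combined region is present, so the union is just that shape — 1 connected region. The outline is a single polygon with 4 vertices. Extrusion per mm of travel: 0.25 × 0.32 / (π × 0.875²) = 0.033260. Accumulating E over each segment gives final E = 2.7606.

G0 X0.00 Y0.00 Z15.36
G1 X20.00 Y0.00 E0.6652
G1 X20.00 Y21.50 E1.3803
G1 X0.00 Y21.50 E2.0455
G1 X0.00 Y0.00 E2.7606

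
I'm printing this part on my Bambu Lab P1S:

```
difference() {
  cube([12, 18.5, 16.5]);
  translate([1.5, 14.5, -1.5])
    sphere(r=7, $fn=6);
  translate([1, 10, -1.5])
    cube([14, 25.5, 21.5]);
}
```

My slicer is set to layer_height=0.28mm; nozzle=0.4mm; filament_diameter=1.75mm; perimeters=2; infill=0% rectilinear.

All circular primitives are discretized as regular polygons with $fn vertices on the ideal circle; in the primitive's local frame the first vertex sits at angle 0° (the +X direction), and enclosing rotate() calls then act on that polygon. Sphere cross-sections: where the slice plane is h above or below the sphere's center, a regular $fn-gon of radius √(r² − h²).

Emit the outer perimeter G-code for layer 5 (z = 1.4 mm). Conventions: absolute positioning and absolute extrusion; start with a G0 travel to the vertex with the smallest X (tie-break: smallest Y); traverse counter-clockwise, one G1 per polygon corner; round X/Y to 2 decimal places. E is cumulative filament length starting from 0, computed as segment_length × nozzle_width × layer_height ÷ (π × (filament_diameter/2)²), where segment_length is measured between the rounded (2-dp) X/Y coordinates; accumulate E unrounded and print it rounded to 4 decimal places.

At z = 1.4 mm: the cube is present — its section is the full 12×18.5 rectangle; the r=7 sphere at (1.5, 14.5) slices to a regular 6-gon of circumradius 6.371 (√(r²−h²) with h=2.9 from center); the 14×25.5 cube at (1, 10) contributes its full rectangle; Subtracting the remaining from the first: starting from the 12×18.5 cube, the r=7 sphere at (1.5, 14.5) partially overlaps it — only the 61.51 mm² overlap (of its 105.46 mm²) is removed, clipping the outline; the 14×25.5 cube at (1, 10) partially overlaps it — only the 45.56 mm² overlap (of its 357.00 mm²) is removed, clipping the outline — 1 connected region. The outline is a single polygon with 6 vertices. Extrusion per mm of travel: 0.4 × 0.28 / (π × 0.875²) = 0.046564. Accumulating E over each segment gives final E = 2.0290.

G0 X0.00 Y0.00 Z1.40
G1 X12.00 Y0.00 E0.5588
G1 X12.00 Y10.00 E1.0244
G1 X5.27 Y10.00 E1.3378
G1 X4.69 Y8.98 E1.3924
G1 X0.00 Y8.98 E1.6108
G1 X0.00 Y0.00 E2.0290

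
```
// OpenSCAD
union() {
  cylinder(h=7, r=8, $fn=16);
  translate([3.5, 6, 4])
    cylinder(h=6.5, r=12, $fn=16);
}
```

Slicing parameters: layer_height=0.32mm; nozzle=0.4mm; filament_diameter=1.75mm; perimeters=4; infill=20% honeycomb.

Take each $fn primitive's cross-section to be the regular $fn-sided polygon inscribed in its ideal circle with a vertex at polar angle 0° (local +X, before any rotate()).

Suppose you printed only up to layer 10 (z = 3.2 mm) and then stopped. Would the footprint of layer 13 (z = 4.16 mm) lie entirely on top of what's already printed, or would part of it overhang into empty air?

part overhangs

Compare the two slices. At z = 3.2: the r=8 cylinder gives a regular 16-gon of circumradius 8 (constant along its height) (area = (16/2)·8.000²·sin(360°/16) = 195.93 mm²); the cylinder at (3.5, 6) is absent (z outside [4, 10.5]); Taking the union: only the r=8 cylinder is present, so the union is just that shape — area = 195.93 mm². At z = 4.16: the cylinder: section is a regular 16-gon, circumradius r=8 (area = (16/2)·8.000²·sin(360°/16) = 195.93 mm²); the r=12 cylinder at (3.5, 6) contributes a regular 16-gon of circumradius 12 (area = (16/2)·12.000²·sin(360°/16) = 440.85 mm²); Merging all regions: the regions partially overlap — summed areas 636.79 mm² minus the doubly-counted overlap 160.12 mm² gives 476.66 mm² — area = 476.66 mm². Checking containment: at z = 4.16 the cross-section extends beyond the z = 3.2 cross-section by about 280.73 mm².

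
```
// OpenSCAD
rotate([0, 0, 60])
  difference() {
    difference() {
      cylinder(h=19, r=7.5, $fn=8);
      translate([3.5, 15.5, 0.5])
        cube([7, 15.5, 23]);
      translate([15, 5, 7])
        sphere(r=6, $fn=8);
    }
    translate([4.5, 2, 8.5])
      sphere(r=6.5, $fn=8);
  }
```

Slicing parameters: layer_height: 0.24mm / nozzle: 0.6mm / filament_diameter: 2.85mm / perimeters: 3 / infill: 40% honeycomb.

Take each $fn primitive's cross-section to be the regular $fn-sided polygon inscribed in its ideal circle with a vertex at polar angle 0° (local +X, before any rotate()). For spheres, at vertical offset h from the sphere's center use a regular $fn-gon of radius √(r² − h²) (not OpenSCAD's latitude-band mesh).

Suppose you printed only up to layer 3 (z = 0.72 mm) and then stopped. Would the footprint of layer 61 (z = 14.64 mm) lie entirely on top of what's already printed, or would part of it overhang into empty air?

entirely on top

Compare the two slices. At z = 0.72: the r=7.5 cylinder gives a regular 8-gon of circumradius 7.5 (constant along its height) (area = (8/2)·7.500²·sin(360°/8) = 159.10 mm²); the 7×15.5 cube at (3.5, 15.5) contributes its full rectangle (area 108.50 mm²); the sphere at (15, 5) is absent (|z−center|=6.280 > r=6); After the difference (first − rest): starting from the r=7.5 cylinder (159.10 mm²), the 7×15.5 cube at (3.5, 15.5) misses the remaining region (no effect) — area = 159.10 mm²; the sphere at (4.5, 2) is absent (|z−center|=7.780 > r=6.5); Taking the first minus the rest: none of the subtracted shapes is present at this height, so that combined region is unchanged — area = 159.10 mm²; (rotated 60° about Z; rotation is an isometry so areas/perimeters/island counts are preserved). At z = 14.64: the cylinder: section is a regular 8-gon, circumradius r=7.5 (area = (8/2)·7.500²·sin(360°/8) = 159.10 mm²); the 7×15.5 cube at (3.5, 15.5) contributes its full rectangle (area 108.50 mm²); the sphere at (15, 5) is not intersected at this z (|z−center|=7.640 > r=6); After the difference (first − rest): starting from the r=7.5 cylinder (159.10 mm²), the 7×15.5 cube at (3.5, 15.5) misses the remaining region (no effect) — area = 159.10 mm²; the r=6.5 sphere at (4.5, 2) contributes a regular 8-gon of circumradius √(6.5²−6.14²) = 2.133 (area = (8/2)·2.133²·sin(360°/8) = 12.87 mm²); Taking the first minus the rest: starting from that combined region (159.10 mm²), the r=6.5 sphere at (4.5, 2) lies wholly inside it (removes its full 12.87 mm² and its 13.06 mm outline becomes a hole wall) — area = 146.23 mm²; (whole slice rotated 60° about Z — lengths, areas and connectivity unchanged). Checking containment: the cross-section at z = 14.64 is a subset of the cross-section at z = 0.72.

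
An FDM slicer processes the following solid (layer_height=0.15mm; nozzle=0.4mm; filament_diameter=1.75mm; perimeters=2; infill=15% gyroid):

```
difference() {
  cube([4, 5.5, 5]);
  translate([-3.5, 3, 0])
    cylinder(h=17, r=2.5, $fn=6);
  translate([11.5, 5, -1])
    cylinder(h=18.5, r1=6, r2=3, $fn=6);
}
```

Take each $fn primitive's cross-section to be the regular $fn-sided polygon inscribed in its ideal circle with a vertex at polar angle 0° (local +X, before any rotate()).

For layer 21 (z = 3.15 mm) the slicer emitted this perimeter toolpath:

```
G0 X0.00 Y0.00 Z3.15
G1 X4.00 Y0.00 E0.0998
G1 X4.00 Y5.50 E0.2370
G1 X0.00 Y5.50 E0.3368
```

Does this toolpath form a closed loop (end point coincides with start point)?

Start point (G0): (0.00, 0.00). End point (last G1): the path does not return to the start — open.

no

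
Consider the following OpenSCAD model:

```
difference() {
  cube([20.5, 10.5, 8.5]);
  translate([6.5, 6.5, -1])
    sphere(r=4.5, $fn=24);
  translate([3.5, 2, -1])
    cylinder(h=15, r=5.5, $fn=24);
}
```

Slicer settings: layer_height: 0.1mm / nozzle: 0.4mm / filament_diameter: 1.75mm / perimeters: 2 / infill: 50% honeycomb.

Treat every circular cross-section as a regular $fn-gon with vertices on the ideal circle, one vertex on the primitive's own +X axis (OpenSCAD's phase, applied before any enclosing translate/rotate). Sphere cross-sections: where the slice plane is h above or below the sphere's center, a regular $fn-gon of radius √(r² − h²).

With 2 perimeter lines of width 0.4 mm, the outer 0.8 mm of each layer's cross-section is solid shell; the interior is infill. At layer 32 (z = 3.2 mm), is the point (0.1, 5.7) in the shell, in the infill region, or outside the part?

outside

At z = 3.2 mm: the 20.5×10.5 cube contributes its full rectangle; the r=4.5 sphere at (6.5, 6.5) slices to a regular 24-gon of circumradius 1.616 (√(r²−h²) with h=4.2 from center); the cylinder at (3.5, 2): section is a regular 24-gon, circumradius r=5.5; Subtracting the remaining from the first: starting from the 20.5×10.5 cube, the r=4.5 sphere at (6.5, 6.5) lies wholly inside it (removes its full 8.11 mm² and its 10.12 mm outline becomes a hole wall); the r=5.5 cylinder at (3.5, 2) partially overlaps it — only the 54.92 mm² overlap (of its 93.95 mm²) is removed, clipping the outline — 1 connected region. Overall, the cross-section is a single solid region. The nearest boundary edge runs (0.75, 6.76)→(0.00, 6.19); distance from the point to it = 0.50 mm. The point is not inside any of the regions above, so it lies outside the cross-section (0.50 mm from the nearest boundary).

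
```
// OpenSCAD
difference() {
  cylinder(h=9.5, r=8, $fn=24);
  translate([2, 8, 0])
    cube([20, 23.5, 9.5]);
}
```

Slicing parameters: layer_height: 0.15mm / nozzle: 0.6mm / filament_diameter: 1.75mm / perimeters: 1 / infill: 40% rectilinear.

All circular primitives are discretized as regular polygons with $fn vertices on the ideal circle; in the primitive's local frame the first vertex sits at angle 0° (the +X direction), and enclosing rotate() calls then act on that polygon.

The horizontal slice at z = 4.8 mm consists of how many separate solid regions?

1

At z = 4.8 mm: the r=8 cylinder gives a regular 24-gon of circumradius 8 (constant along its height); the cube at (2, 8) (footprint 20×23.5) is included at this height; Subtracting the remaining from the first: starting from the r=8 cylinder, the 20×23.5 cube at (2, 8) misses the remaining region (no effect) — 1 connected region. The result has 1 disconnected region.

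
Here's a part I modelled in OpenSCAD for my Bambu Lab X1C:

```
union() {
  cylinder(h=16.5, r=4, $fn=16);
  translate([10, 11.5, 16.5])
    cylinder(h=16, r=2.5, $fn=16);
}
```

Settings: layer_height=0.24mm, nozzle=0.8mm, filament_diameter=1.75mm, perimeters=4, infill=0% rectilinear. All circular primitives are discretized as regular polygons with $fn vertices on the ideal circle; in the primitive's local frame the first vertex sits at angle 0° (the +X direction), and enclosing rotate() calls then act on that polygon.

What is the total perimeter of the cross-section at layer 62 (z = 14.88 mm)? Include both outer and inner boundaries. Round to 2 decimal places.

24.97 mm

At z = 14.88 mm: the r=4 cylinder contributes a regular 16-gon of circumradius 4 (perimeter = 2·16·4.000·sin(180°/16) = 24.97 mm); the cylinder at (10, 11.5) is not intersected at this z (z outside [16.5, 32.5]); Combining (union): only the r=4 cylinder is present, so the union is just that shape — boundary = 24.97 mm. Overall, the cross-section is a single solid region. Total boundary length (outer) = 24.97 mm.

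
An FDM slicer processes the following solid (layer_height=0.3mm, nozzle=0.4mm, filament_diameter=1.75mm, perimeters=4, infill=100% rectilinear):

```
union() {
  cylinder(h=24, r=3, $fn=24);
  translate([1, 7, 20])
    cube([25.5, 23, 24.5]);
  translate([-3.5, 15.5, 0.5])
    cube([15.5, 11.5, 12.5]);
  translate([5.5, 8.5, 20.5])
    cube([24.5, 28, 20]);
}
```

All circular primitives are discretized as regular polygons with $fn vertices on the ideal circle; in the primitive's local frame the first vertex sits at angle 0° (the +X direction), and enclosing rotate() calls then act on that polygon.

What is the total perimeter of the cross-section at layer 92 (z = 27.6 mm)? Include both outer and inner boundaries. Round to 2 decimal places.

At z = 27.6 mm: the cylinder does not reach this height (z outside [0, 24]); the cube at (1, 7) (footprint 25.5×23) is included at this height (perimeter 97.00 mm); the cube at (-3.5, 15.5) is absent (z outside [0.5, 13]); the cube at (5.5, 8.5) (footprint 24.5×28) is included at this height (perimeter 105.00 mm); Taking the union: the regions partially overlap (shared area 451.50 mm²), so the edge portions inside another operand are dropped and the merged outline is re-measured after clipping — boundary = 117.00 mm. Overall, the cross-section is a single solid region. Total boundary length (outer) = 117.00 mm.

117.00 mm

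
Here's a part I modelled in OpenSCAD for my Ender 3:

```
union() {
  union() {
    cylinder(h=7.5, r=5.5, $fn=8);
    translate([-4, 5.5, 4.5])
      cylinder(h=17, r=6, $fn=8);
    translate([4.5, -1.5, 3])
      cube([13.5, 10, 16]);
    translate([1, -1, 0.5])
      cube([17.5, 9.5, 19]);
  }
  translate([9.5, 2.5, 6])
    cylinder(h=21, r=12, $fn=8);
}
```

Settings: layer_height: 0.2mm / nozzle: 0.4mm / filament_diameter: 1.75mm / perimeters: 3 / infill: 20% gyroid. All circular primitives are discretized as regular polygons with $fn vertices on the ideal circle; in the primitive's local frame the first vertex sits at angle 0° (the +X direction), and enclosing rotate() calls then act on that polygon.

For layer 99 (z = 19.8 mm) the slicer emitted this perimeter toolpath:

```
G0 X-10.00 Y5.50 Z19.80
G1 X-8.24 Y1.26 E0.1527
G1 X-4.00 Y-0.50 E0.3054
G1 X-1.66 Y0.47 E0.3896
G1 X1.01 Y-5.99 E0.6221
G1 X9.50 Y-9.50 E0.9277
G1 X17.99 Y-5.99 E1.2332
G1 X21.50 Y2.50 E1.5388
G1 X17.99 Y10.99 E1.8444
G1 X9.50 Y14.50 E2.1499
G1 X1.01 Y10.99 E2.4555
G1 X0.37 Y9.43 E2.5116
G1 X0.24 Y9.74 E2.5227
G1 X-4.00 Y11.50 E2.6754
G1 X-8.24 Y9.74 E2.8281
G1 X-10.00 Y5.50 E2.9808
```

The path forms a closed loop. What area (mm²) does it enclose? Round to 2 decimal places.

Apply the shoelace formula to the sequence of (X, Y) vertices; enclosed area = 488.81 mm².

488.81 mm²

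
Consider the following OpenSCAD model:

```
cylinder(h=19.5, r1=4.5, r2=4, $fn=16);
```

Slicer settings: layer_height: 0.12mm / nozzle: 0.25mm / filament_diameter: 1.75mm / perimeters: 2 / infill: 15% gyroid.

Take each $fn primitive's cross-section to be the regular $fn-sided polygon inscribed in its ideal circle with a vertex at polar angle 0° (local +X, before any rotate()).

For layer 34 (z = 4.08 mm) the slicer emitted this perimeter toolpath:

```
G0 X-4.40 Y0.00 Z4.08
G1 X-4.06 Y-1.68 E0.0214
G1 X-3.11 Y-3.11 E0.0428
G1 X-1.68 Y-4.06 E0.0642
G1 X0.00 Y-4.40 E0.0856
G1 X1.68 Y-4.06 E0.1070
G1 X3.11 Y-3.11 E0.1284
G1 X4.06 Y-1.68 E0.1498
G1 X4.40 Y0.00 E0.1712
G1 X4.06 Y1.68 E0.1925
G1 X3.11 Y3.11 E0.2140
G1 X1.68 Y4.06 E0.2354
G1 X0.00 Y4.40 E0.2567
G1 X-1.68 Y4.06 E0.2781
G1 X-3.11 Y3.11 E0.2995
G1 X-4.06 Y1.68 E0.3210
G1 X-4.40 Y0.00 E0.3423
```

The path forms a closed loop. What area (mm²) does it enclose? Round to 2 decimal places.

59.18 mm²

Apply the shoelace formula to the sequence of (X, Y) vertices; enclosed area = 59.18 mm².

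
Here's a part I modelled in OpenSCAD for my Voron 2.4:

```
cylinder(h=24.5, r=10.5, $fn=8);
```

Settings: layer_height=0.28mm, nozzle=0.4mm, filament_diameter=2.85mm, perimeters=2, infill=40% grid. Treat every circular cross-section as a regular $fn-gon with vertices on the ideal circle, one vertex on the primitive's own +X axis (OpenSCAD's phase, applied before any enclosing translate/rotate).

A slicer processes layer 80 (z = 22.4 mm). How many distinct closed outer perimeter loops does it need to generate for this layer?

1

At z = 22.4 mm: the r=10.5 cylinder gives a regular 8-gon of circumradius 10.5 (constant along its height). The result has 1 disconnected region.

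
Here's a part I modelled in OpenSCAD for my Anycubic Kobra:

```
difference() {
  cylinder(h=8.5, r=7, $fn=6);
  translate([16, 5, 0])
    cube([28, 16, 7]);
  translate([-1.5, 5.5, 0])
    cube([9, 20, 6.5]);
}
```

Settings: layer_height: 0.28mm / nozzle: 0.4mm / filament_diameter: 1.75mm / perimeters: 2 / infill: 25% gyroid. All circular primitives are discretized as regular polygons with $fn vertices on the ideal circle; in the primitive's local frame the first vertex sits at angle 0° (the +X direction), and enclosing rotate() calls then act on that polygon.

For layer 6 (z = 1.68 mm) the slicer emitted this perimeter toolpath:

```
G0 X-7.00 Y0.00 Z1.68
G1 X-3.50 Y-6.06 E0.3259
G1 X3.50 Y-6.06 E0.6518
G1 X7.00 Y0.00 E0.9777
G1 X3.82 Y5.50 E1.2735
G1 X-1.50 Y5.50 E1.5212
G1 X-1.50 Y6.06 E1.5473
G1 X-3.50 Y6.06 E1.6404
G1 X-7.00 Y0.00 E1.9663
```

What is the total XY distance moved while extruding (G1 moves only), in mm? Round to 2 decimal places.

Sum the Euclidean lengths of each G1 segment: total = 42.23 mm.

42.23 mm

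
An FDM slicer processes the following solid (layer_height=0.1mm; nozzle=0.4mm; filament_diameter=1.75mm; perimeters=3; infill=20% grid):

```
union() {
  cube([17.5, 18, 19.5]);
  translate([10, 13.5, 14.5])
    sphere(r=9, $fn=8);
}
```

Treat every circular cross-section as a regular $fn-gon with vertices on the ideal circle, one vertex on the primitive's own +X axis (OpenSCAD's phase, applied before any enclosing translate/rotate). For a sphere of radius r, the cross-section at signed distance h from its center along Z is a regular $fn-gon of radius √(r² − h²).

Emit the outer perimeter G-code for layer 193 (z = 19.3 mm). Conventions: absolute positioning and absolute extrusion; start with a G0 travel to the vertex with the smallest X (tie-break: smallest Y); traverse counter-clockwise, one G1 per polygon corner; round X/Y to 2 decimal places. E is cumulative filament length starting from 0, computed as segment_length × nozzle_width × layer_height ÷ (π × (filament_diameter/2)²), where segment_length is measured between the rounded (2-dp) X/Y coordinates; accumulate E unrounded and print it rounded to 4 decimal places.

G0 X0.00 Y0.00 Z19.30
G1 X17.50 Y0.00 E0.2910
G1 X17.50 Y13.23 E0.5110
G1 X17.61 Y13.50 E0.5159
G1 X17.50 Y13.77 E0.5207
G1 X17.50 Y18.00 E0.5911
G1 X15.75 Y18.00 E0.6202
G1 X15.38 Y18.88 E0.6361
G1 X10.00 Y21.11 E0.7329
G1 X4.62 Y18.88 E0.8298
G1 X4.25 Y18.00 E0.8456
G1 X0.00 Y18.00 E0.9163
G1 X0.00 Y0.00 E1.2157

At z = 19.3 mm: the cube (footprint 17.5×18) is included at this height; the r=9 sphere at (10, 13.5) contributes a regular 8-gon of circumradius √(9²−4.8²) = 7.613; Merging all regions: the regions partially overlap (shared area 142.07 mm²), so overlapping operands fuse into one piece — 1 connected region. The outline is a single polygon with 12 vertices. Extrusion per mm of travel: 0.4 × 0.1 / (π × 0.875²) = 0.016630. Accumulating E over each segment gives final E = 1.2157.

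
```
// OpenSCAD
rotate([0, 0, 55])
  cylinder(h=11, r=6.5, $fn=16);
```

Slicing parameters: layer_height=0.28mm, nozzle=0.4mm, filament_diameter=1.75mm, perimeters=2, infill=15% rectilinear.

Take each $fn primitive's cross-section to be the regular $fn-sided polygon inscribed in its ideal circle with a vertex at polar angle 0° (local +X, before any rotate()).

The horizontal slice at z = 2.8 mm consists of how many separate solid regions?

1

At z = 2.8 mm: the cylinder: section is a regular 16-gon, circumradius r=6.5; (whole slice rotated 55° about Z — lengths, areas and connectivity unchanged). The result has 1 disconnected region.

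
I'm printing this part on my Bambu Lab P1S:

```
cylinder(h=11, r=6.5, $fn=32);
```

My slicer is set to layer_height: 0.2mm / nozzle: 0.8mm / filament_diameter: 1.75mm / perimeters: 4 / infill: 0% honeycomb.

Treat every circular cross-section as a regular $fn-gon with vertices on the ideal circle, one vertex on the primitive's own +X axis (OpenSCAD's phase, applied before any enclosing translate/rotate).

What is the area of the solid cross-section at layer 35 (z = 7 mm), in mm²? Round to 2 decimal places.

At z = 7 mm: the r=6.5 cylinder contributes a regular 32-gon of circumradius 6.5 (area = (32/2)·6.500²·sin(360°/32) = 131.88 mm²). Overall, the cross-section is a single solid region. Net area = 131.88 mm².

131.88 mm²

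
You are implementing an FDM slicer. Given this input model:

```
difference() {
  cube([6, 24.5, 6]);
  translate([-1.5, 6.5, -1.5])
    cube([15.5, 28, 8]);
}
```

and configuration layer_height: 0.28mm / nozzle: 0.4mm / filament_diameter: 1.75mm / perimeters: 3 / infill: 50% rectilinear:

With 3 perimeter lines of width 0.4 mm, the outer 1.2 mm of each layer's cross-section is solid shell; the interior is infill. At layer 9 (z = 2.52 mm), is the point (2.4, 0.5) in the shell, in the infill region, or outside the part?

At z = 2.52 mm: the 6×24.5 cube contributes its full rectangle; the cube at (-1.5, 6.5) is present — its section is the full 15.5×28 rectangle; Subtracting the remaining from the first: starting from the 6×24.5 cube, the 15.5×28 cube at (-1.5, 6.5) partially overlaps it — only the 108.00 mm² overlap (of its 434.00 mm²) is removed, clipping the outline — 1 connected region. Overall, the cross-section is a single solid region. The nearest boundary edge runs (6.00, 0.00)→(0.00, 0.00); distance from the point to it = 0.50 mm. The point is inside the cross-section, 0.50 mm from the nearest boundary — within the 1.2 mm shell band (3 × 0.4).

shell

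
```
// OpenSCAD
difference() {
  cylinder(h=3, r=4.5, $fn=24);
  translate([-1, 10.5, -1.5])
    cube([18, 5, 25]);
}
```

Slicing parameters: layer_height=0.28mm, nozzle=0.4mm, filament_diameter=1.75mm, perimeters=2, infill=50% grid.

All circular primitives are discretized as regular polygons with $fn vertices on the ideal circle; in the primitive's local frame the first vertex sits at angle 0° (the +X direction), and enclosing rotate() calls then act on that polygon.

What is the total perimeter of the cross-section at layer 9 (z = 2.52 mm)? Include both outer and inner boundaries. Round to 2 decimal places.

At z = 2.52 mm: the cylinder: section is a regular 24-gon, circumradius r=4.5 (perimeter = 2·24·4.500·sin(180°/24) = 28.19 mm); the cube at (-1, 10.5) (footprint 18×5) is included at this height (perimeter 46.00 mm); After the difference (first − rest): starting from the r=4.5 cylinder, the 18×5 cube at (-1, 10.5) misses the remaining region (no effect) — boundary = 28.19 mm. Overall, the cross-section is a single solid region. Total boundary length (outer) = 28.19 mm.

28.19 mm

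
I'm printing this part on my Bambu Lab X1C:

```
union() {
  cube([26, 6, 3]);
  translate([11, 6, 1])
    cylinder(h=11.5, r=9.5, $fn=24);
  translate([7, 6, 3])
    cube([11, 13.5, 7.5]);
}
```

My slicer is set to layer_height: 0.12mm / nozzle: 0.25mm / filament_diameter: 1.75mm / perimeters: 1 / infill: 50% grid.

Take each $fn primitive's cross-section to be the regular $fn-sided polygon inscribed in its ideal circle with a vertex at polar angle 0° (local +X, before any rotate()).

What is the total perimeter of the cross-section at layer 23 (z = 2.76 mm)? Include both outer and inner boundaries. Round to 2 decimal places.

At z = 2.76 mm: the 26×6 cube contributes its full rectangle (perimeter 64.00 mm); the cylinder at (11, 6): section is a regular 24-gon, circumradius r=9.5 (perimeter = 2·24·9.500·sin(180°/24) = 59.52 mm); the cube at (7, 6) is not intersected at this z (z outside [3, 10.5]); Taking the union: the regions partially overlap (shared area 105.17 mm²), so the edge portions inside another operand are dropped and the merged outline is re-measured after clipping — boundary = 76.91 mm. Overall, the cross-section is a single solid region. Total boundary length (outer) = 76.91 mm.

76.91 mm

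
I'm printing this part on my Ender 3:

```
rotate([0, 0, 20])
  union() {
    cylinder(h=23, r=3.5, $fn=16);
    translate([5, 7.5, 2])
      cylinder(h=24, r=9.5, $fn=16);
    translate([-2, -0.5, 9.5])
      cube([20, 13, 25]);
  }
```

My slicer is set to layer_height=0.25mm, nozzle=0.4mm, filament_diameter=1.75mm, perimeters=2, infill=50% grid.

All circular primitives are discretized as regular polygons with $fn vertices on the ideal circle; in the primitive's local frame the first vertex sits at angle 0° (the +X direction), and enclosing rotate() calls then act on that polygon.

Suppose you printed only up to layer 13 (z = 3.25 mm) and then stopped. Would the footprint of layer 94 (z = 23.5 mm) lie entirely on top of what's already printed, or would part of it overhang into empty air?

part overhangs

Compare the two slices. At z = 3.25: the r=3.5 cylinder contributes a regular 16-gon of circumradius 3.5 (area = (16/2)·3.500²·sin(360°/16) = 37.50 mm²); the cylinder at (5, 7.5): section is a regular 16-gon, circumradius r=9.5 (area = (16/2)·9.500²·sin(360°/16) = 276.30 mm²); the cube at (-2, -0.5) does not reach this height (z outside [9.5, 34.5]); Combining (union): the regions partially overlap — summed areas 313.80 mm² minus the doubly-counted overlap 19.80 mm² gives 294.00 mm² — area = 294.00 mm²; (whole slice rotated 20° about Z — lengths, areas and connectivity unchanged). At z = 23.5: the cylinder does not reach this height (z outside [0, 23]); the r=9.5 cylinder at (5, 7.5) gives a regular 16-gon of circumradius 9.5 (constant along its height) (area = (16/2)·9.500²·sin(360°/16) = 276.30 mm²); the cube at (-2, -0.5) (footprint 20×13) is included at this height (area 260.00 mm²); Combining (union): the regions partially overlap — summed areas 536.30 mm² minus the doubly-counted overlap 198.41 mm² gives 337.89 mm² — area = 337.89 mm²; (rotated 20° about Z; rotation is an isometry so areas/perimeters/island counts are preserved). Checking containment: at z = 23.5 the cross-section extends beyond the z = 3.25 cross-section by about 59.94 mm².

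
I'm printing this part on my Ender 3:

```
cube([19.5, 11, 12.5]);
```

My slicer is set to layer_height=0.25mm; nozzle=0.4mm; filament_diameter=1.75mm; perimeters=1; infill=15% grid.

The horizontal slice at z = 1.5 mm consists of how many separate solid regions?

1

At z = 1.5 mm: the cube (footprint 19.5×11) is included at this height. The result has 1 disconnected region.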